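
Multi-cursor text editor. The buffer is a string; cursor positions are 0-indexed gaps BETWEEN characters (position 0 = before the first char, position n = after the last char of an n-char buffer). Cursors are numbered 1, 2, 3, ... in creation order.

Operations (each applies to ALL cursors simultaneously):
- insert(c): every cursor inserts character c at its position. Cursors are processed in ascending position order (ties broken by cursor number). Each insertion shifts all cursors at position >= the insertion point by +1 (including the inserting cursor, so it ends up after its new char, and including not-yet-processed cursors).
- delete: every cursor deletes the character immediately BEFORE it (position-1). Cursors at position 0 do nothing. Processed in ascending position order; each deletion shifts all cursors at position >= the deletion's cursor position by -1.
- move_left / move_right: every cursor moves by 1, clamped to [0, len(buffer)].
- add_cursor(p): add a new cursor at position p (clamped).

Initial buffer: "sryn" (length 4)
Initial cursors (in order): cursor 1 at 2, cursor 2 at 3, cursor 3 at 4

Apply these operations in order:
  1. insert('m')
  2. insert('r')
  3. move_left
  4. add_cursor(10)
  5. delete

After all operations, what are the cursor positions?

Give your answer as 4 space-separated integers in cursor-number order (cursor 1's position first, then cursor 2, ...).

After op 1 (insert('m')): buffer="srmymnm" (len 7), cursors c1@3 c2@5 c3@7, authorship ..1.2.3
After op 2 (insert('r')): buffer="srmrymrnmr" (len 10), cursors c1@4 c2@7 c3@10, authorship ..11.22.33
After op 3 (move_left): buffer="srmrymrnmr" (len 10), cursors c1@3 c2@6 c3@9, authorship ..11.22.33
After op 4 (add_cursor(10)): buffer="srmrymrnmr" (len 10), cursors c1@3 c2@6 c3@9 c4@10, authorship ..11.22.33
After op 5 (delete): buffer="srryrn" (len 6), cursors c1@2 c2@4 c3@6 c4@6, authorship ..1.2.

Answer: 2 4 6 6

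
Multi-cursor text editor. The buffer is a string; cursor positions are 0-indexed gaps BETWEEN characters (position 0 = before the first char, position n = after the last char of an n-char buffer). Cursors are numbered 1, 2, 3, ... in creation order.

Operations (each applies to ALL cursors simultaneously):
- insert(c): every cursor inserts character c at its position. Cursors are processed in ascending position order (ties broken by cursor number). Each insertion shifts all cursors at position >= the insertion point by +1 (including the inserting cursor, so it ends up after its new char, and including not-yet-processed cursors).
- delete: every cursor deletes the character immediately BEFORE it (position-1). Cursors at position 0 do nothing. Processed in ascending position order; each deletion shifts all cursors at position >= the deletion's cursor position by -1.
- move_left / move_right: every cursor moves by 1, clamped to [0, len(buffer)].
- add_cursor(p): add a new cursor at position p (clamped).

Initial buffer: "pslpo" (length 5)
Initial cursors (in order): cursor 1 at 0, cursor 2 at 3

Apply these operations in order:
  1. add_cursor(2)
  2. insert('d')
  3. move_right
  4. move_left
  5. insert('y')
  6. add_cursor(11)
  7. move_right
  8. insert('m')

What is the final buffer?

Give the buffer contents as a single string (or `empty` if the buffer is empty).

After op 1 (add_cursor(2)): buffer="pslpo" (len 5), cursors c1@0 c3@2 c2@3, authorship .....
After op 2 (insert('d')): buffer="dpsdldpo" (len 8), cursors c1@1 c3@4 c2@6, authorship 1..3.2..
After op 3 (move_right): buffer="dpsdldpo" (len 8), cursors c1@2 c3@5 c2@7, authorship 1..3.2..
After op 4 (move_left): buffer="dpsdldpo" (len 8), cursors c1@1 c3@4 c2@6, authorship 1..3.2..
After op 5 (insert('y')): buffer="dypsdyldypo" (len 11), cursors c1@2 c3@6 c2@9, authorship 11..33.22..
After op 6 (add_cursor(11)): buffer="dypsdyldypo" (len 11), cursors c1@2 c3@6 c2@9 c4@11, authorship 11..33.22..
After op 7 (move_right): buffer="dypsdyldypo" (len 11), cursors c1@3 c3@7 c2@10 c4@11, authorship 11..33.22..
After op 8 (insert('m')): buffer="dypmsdylmdypmom" (len 15), cursors c1@4 c3@9 c2@13 c4@15, authorship 11.1.33.322.2.4

Answer: dypmsdylmdypmom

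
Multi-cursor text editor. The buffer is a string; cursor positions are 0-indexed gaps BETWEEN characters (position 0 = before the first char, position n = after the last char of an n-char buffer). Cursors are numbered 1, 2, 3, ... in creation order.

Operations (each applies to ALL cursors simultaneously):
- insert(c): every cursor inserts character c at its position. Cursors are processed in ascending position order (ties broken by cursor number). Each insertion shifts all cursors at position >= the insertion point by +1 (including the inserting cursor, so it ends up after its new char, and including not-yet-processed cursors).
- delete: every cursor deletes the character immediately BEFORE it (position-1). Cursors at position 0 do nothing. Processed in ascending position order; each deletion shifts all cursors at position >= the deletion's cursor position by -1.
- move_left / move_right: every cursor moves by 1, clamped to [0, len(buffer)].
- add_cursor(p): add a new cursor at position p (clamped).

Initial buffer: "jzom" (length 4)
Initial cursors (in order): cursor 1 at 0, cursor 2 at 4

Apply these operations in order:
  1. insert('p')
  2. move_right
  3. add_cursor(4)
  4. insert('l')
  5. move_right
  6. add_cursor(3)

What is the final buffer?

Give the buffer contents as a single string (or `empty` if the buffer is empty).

After op 1 (insert('p')): buffer="pjzomp" (len 6), cursors c1@1 c2@6, authorship 1....2
After op 2 (move_right): buffer="pjzomp" (len 6), cursors c1@2 c2@6, authorship 1....2
After op 3 (add_cursor(4)): buffer="pjzomp" (len 6), cursors c1@2 c3@4 c2@6, authorship 1....2
After op 4 (insert('l')): buffer="pjlzolmpl" (len 9), cursors c1@3 c3@6 c2@9, authorship 1.1..3.22
After op 5 (move_right): buffer="pjlzolmpl" (len 9), cursors c1@4 c3@7 c2@9, authorship 1.1..3.22
After op 6 (add_cursor(3)): buffer="pjlzolmpl" (len 9), cursors c4@3 c1@4 c3@7 c2@9, authorship 1.1..3.22

Answer: pjlzolmpl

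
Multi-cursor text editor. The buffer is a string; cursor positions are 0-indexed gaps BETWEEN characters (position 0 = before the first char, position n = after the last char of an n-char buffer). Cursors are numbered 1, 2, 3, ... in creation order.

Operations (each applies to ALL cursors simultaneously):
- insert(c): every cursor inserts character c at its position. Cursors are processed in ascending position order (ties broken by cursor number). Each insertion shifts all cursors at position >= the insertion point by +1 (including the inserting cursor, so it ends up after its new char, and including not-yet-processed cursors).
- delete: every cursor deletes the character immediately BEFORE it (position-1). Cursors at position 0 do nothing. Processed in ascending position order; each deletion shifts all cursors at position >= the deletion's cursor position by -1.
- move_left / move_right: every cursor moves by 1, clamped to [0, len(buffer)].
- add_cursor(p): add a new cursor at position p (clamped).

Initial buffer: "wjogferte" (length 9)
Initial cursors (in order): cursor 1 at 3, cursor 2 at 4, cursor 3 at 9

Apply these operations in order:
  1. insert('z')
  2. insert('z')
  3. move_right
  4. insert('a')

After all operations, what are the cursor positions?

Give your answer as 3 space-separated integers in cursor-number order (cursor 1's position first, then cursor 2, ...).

Answer: 7 11 18

Derivation:
After op 1 (insert('z')): buffer="wjozgzfertez" (len 12), cursors c1@4 c2@6 c3@12, authorship ...1.2.....3
After op 2 (insert('z')): buffer="wjozzgzzfertezz" (len 15), cursors c1@5 c2@8 c3@15, authorship ...11.22.....33
After op 3 (move_right): buffer="wjozzgzzfertezz" (len 15), cursors c1@6 c2@9 c3@15, authorship ...11.22.....33
After op 4 (insert('a')): buffer="wjozzgazzfaertezza" (len 18), cursors c1@7 c2@11 c3@18, authorship ...11.122.2....333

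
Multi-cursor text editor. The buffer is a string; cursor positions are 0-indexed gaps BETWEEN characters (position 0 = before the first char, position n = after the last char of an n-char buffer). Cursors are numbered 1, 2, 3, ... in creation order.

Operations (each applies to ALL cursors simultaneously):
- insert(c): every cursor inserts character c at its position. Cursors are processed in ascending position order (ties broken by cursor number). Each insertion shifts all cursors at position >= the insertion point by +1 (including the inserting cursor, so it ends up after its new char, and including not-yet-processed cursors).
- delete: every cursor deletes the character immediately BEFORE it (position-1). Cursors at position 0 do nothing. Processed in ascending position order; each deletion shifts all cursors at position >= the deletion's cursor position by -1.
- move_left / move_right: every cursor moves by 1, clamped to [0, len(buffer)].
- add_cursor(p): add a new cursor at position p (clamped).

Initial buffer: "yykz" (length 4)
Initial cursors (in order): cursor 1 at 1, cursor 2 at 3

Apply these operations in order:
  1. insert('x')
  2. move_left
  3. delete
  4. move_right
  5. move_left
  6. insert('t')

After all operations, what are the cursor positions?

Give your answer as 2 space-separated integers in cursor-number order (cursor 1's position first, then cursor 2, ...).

Answer: 1 4

Derivation:
After op 1 (insert('x')): buffer="yxykxz" (len 6), cursors c1@2 c2@5, authorship .1..2.
After op 2 (move_left): buffer="yxykxz" (len 6), cursors c1@1 c2@4, authorship .1..2.
After op 3 (delete): buffer="xyxz" (len 4), cursors c1@0 c2@2, authorship 1.2.
After op 4 (move_right): buffer="xyxz" (len 4), cursors c1@1 c2@3, authorship 1.2.
After op 5 (move_left): buffer="xyxz" (len 4), cursors c1@0 c2@2, authorship 1.2.
After op 6 (insert('t')): buffer="txytxz" (len 6), cursors c1@1 c2@4, authorship 11.22.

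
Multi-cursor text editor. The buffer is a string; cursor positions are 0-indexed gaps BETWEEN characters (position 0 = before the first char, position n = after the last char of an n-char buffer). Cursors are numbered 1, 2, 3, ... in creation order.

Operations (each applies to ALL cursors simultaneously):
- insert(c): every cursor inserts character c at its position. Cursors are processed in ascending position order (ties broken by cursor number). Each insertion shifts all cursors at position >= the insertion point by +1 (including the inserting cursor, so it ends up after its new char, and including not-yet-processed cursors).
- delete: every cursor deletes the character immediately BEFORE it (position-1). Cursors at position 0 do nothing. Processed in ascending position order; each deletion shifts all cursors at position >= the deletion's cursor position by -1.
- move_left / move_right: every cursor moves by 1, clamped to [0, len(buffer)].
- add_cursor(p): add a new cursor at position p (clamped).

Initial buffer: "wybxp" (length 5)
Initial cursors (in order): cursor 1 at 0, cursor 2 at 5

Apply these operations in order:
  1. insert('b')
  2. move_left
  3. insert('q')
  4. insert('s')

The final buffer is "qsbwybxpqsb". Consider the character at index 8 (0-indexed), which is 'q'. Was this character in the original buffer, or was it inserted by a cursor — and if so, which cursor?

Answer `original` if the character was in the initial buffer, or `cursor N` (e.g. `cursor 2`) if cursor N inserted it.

After op 1 (insert('b')): buffer="bwybxpb" (len 7), cursors c1@1 c2@7, authorship 1.....2
After op 2 (move_left): buffer="bwybxpb" (len 7), cursors c1@0 c2@6, authorship 1.....2
After op 3 (insert('q')): buffer="qbwybxpqb" (len 9), cursors c1@1 c2@8, authorship 11.....22
After op 4 (insert('s')): buffer="qsbwybxpqsb" (len 11), cursors c1@2 c2@10, authorship 111.....222
Authorship (.=original, N=cursor N): 1 1 1 . . . . . 2 2 2
Index 8: author = 2

Answer: cursor 2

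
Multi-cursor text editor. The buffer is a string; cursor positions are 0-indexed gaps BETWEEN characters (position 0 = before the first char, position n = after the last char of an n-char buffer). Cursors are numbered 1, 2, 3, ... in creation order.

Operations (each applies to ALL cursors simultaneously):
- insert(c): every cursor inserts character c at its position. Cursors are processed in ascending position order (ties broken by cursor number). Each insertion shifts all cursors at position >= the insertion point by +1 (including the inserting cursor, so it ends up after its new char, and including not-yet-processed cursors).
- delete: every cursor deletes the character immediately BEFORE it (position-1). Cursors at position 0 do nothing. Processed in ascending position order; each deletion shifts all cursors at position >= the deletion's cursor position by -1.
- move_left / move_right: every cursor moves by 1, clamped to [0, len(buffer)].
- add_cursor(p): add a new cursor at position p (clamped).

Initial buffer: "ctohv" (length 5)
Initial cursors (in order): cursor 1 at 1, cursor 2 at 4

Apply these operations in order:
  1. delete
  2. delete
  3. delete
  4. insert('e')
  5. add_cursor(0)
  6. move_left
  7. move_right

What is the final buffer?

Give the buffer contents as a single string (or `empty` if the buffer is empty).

Answer: eev

Derivation:
After op 1 (delete): buffer="tov" (len 3), cursors c1@0 c2@2, authorship ...
After op 2 (delete): buffer="tv" (len 2), cursors c1@0 c2@1, authorship ..
After op 3 (delete): buffer="v" (len 1), cursors c1@0 c2@0, authorship .
After op 4 (insert('e')): buffer="eev" (len 3), cursors c1@2 c2@2, authorship 12.
After op 5 (add_cursor(0)): buffer="eev" (len 3), cursors c3@0 c1@2 c2@2, authorship 12.
After op 6 (move_left): buffer="eev" (len 3), cursors c3@0 c1@1 c2@1, authorship 12.
After op 7 (move_right): buffer="eev" (len 3), cursors c3@1 c1@2 c2@2, authorship 12.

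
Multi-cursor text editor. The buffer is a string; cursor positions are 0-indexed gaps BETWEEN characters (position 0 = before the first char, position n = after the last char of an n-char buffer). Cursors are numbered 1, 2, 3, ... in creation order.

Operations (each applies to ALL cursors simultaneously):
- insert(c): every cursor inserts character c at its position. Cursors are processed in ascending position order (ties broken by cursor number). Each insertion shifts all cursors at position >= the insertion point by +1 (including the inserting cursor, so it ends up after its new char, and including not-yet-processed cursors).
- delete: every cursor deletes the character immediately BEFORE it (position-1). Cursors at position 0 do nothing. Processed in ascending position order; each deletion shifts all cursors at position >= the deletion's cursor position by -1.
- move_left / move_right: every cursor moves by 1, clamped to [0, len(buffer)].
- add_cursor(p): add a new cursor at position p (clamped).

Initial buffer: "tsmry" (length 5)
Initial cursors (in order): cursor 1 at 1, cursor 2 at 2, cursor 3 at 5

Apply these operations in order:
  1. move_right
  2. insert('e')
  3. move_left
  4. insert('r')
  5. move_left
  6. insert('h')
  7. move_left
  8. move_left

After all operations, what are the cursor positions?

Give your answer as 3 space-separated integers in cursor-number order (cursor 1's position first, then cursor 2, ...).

Answer: 1 5 10

Derivation:
After op 1 (move_right): buffer="tsmry" (len 5), cursors c1@2 c2@3 c3@5, authorship .....
After op 2 (insert('e')): buffer="tsemerye" (len 8), cursors c1@3 c2@5 c3@8, authorship ..1.2..3
After op 3 (move_left): buffer="tsemerye" (len 8), cursors c1@2 c2@4 c3@7, authorship ..1.2..3
After op 4 (insert('r')): buffer="tsremreryre" (len 11), cursors c1@3 c2@6 c3@10, authorship ..11.22..33
After op 5 (move_left): buffer="tsremreryre" (len 11), cursors c1@2 c2@5 c3@9, authorship ..11.22..33
After op 6 (insert('h')): buffer="tshremhreryhre" (len 14), cursors c1@3 c2@7 c3@12, authorship ..111.222..333
After op 7 (move_left): buffer="tshremhreryhre" (len 14), cursors c1@2 c2@6 c3@11, authorship ..111.222..333
After op 8 (move_left): buffer="tshremhreryhre" (len 14), cursors c1@1 c2@5 c3@10, authorship ..111.222..333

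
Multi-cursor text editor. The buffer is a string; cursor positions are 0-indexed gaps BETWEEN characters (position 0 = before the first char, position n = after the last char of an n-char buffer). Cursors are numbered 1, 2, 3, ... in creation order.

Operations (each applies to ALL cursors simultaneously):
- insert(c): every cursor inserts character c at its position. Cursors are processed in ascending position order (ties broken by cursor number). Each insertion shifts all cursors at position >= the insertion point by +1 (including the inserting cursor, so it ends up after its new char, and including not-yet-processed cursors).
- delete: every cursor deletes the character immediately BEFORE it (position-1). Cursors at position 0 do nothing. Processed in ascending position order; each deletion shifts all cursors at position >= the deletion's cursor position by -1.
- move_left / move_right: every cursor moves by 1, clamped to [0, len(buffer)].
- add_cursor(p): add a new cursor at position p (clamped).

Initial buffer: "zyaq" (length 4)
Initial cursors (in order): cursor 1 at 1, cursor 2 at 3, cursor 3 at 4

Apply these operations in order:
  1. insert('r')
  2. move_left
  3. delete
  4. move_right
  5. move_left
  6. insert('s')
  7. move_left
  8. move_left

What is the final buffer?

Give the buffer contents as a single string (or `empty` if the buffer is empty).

After op 1 (insert('r')): buffer="zryarqr" (len 7), cursors c1@2 c2@5 c3@7, authorship .1..2.3
After op 2 (move_left): buffer="zryarqr" (len 7), cursors c1@1 c2@4 c3@6, authorship .1..2.3
After op 3 (delete): buffer="ryrr" (len 4), cursors c1@0 c2@2 c3@3, authorship 1.23
After op 4 (move_right): buffer="ryrr" (len 4), cursors c1@1 c2@3 c3@4, authorship 1.23
After op 5 (move_left): buffer="ryrr" (len 4), cursors c1@0 c2@2 c3@3, authorship 1.23
After op 6 (insert('s')): buffer="srysrsr" (len 7), cursors c1@1 c2@4 c3@6, authorship 11.2233
After op 7 (move_left): buffer="srysrsr" (len 7), cursors c1@0 c2@3 c3@5, authorship 11.2233
After op 8 (move_left): buffer="srysrsr" (len 7), cursors c1@0 c2@2 c3@4, authorship 11.2233

Answer: srysrsr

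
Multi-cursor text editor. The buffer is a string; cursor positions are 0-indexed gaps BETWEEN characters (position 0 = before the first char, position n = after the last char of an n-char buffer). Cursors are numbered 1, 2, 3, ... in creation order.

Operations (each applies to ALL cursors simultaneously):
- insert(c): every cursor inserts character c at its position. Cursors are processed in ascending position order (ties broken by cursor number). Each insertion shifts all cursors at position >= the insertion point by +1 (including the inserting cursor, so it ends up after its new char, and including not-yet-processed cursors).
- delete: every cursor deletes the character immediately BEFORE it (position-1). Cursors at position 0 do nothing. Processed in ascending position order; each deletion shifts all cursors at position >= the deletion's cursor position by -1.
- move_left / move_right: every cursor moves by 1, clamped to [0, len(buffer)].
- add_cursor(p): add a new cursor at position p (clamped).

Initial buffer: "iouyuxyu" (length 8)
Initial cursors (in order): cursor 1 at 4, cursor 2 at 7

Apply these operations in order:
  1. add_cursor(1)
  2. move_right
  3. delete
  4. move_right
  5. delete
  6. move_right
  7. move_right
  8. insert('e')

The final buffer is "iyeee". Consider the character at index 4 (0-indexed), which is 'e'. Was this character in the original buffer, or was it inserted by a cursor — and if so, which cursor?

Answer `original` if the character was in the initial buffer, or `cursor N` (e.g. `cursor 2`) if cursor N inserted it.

After op 1 (add_cursor(1)): buffer="iouyuxyu" (len 8), cursors c3@1 c1@4 c2@7, authorship ........
After op 2 (move_right): buffer="iouyuxyu" (len 8), cursors c3@2 c1@5 c2@8, authorship ........
After op 3 (delete): buffer="iuyxy" (len 5), cursors c3@1 c1@3 c2@5, authorship .....
After op 4 (move_right): buffer="iuyxy" (len 5), cursors c3@2 c1@4 c2@5, authorship .....
After op 5 (delete): buffer="iy" (len 2), cursors c3@1 c1@2 c2@2, authorship ..
After op 6 (move_right): buffer="iy" (len 2), cursors c1@2 c2@2 c3@2, authorship ..
After op 7 (move_right): buffer="iy" (len 2), cursors c1@2 c2@2 c3@2, authorship ..
After op 8 (insert('e')): buffer="iyeee" (len 5), cursors c1@5 c2@5 c3@5, authorship ..123
Authorship (.=original, N=cursor N): . . 1 2 3
Index 4: author = 3

Answer: cursor 3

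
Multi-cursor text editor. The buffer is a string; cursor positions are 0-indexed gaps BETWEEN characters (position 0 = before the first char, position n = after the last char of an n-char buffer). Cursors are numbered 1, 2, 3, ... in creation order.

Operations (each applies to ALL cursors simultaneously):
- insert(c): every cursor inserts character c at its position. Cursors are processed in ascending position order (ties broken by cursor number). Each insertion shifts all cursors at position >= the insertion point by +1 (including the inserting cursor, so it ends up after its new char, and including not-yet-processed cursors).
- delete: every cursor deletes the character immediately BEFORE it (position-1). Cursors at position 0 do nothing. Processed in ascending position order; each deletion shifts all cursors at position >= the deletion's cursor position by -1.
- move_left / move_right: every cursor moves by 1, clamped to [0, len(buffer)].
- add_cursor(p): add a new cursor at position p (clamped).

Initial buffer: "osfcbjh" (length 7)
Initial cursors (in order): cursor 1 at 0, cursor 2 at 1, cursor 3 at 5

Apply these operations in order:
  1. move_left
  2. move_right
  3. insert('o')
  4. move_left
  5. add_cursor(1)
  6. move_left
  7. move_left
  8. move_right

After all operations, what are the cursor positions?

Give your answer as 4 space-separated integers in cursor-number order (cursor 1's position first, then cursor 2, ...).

After op 1 (move_left): buffer="osfcbjh" (len 7), cursors c1@0 c2@0 c3@4, authorship .......
After op 2 (move_right): buffer="osfcbjh" (len 7), cursors c1@1 c2@1 c3@5, authorship .......
After op 3 (insert('o')): buffer="ooosfcbojh" (len 10), cursors c1@3 c2@3 c3@8, authorship .12....3..
After op 4 (move_left): buffer="ooosfcbojh" (len 10), cursors c1@2 c2@2 c3@7, authorship .12....3..
After op 5 (add_cursor(1)): buffer="ooosfcbojh" (len 10), cursors c4@1 c1@2 c2@2 c3@7, authorship .12....3..
After op 6 (move_left): buffer="ooosfcbojh" (len 10), cursors c4@0 c1@1 c2@1 c3@6, authorship .12....3..
After op 7 (move_left): buffer="ooosfcbojh" (len 10), cursors c1@0 c2@0 c4@0 c3@5, authorship .12....3..
After op 8 (move_right): buffer="ooosfcbojh" (len 10), cursors c1@1 c2@1 c4@1 c3@6, authorship .12....3..

Answer: 1 1 6 1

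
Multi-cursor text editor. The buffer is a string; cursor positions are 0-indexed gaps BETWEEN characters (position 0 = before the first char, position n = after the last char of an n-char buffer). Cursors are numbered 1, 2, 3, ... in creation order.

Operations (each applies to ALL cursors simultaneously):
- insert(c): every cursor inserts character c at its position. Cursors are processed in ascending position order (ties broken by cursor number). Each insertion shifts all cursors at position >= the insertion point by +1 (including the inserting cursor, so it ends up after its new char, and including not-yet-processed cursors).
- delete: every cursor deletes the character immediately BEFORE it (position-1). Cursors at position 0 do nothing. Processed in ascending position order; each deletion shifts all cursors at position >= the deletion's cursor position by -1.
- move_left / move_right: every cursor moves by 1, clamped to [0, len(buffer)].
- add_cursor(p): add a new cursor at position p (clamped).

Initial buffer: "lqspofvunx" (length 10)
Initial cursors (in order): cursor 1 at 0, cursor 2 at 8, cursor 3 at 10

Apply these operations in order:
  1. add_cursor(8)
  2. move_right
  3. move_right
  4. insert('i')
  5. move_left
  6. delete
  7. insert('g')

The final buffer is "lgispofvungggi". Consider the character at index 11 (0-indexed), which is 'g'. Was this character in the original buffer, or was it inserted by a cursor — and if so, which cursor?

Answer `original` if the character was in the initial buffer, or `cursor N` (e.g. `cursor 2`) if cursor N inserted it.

After op 1 (add_cursor(8)): buffer="lqspofvunx" (len 10), cursors c1@0 c2@8 c4@8 c3@10, authorship ..........
After op 2 (move_right): buffer="lqspofvunx" (len 10), cursors c1@1 c2@9 c4@9 c3@10, authorship ..........
After op 3 (move_right): buffer="lqspofvunx" (len 10), cursors c1@2 c2@10 c3@10 c4@10, authorship ..........
After op 4 (insert('i')): buffer="lqispofvunxiii" (len 14), cursors c1@3 c2@14 c3@14 c4@14, authorship ..1........234
After op 5 (move_left): buffer="lqispofvunxiii" (len 14), cursors c1@2 c2@13 c3@13 c4@13, authorship ..1........234
After op 6 (delete): buffer="lispofvuni" (len 10), cursors c1@1 c2@9 c3@9 c4@9, authorship .1.......4
After op 7 (insert('g')): buffer="lgispofvungggi" (len 14), cursors c1@2 c2@13 c3@13 c4@13, authorship .11.......2344
Authorship (.=original, N=cursor N): . 1 1 . . . . . . . 2 3 4 4
Index 11: author = 3

Answer: cursor 3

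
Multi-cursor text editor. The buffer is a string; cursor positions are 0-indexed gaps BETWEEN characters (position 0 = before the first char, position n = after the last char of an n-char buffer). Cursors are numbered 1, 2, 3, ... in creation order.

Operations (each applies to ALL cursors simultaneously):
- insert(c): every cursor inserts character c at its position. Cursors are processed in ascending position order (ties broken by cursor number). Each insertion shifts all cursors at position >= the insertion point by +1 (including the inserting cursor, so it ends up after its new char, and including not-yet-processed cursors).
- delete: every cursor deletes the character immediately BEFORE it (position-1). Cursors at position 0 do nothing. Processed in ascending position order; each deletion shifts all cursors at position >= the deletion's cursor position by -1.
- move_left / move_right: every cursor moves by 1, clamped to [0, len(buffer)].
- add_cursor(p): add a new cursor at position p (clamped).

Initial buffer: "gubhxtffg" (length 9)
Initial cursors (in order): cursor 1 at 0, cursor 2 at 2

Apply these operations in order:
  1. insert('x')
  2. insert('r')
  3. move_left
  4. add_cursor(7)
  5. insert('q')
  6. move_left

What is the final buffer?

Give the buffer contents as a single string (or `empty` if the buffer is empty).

Answer: xqrguxqrbqhxtffg

Derivation:
After op 1 (insert('x')): buffer="xguxbhxtffg" (len 11), cursors c1@1 c2@4, authorship 1..2.......
After op 2 (insert('r')): buffer="xrguxrbhxtffg" (len 13), cursors c1@2 c2@6, authorship 11..22.......
After op 3 (move_left): buffer="xrguxrbhxtffg" (len 13), cursors c1@1 c2@5, authorship 11..22.......
After op 4 (add_cursor(7)): buffer="xrguxrbhxtffg" (len 13), cursors c1@1 c2@5 c3@7, authorship 11..22.......
After op 5 (insert('q')): buffer="xqrguxqrbqhxtffg" (len 16), cursors c1@2 c2@7 c3@10, authorship 111..222.3......
After op 6 (move_left): buffer="xqrguxqrbqhxtffg" (len 16), cursors c1@1 c2@6 c3@9, authorship 111..222.3......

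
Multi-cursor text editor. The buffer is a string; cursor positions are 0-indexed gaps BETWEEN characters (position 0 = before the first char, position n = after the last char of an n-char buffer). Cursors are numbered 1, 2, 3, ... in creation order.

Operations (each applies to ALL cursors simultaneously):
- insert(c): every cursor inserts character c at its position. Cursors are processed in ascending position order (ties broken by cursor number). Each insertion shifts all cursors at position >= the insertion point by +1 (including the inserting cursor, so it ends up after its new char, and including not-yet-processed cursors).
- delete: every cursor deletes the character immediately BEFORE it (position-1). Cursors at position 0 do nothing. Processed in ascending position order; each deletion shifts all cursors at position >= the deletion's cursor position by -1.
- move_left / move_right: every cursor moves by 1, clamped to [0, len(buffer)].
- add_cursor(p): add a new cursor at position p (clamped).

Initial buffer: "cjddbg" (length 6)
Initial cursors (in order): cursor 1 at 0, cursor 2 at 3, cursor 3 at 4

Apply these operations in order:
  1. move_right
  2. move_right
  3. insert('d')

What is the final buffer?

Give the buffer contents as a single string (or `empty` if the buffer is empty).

After op 1 (move_right): buffer="cjddbg" (len 6), cursors c1@1 c2@4 c3@5, authorship ......
After op 2 (move_right): buffer="cjddbg" (len 6), cursors c1@2 c2@5 c3@6, authorship ......
After op 3 (insert('d')): buffer="cjdddbdgd" (len 9), cursors c1@3 c2@7 c3@9, authorship ..1...2.3

Answer: cjdddbdgd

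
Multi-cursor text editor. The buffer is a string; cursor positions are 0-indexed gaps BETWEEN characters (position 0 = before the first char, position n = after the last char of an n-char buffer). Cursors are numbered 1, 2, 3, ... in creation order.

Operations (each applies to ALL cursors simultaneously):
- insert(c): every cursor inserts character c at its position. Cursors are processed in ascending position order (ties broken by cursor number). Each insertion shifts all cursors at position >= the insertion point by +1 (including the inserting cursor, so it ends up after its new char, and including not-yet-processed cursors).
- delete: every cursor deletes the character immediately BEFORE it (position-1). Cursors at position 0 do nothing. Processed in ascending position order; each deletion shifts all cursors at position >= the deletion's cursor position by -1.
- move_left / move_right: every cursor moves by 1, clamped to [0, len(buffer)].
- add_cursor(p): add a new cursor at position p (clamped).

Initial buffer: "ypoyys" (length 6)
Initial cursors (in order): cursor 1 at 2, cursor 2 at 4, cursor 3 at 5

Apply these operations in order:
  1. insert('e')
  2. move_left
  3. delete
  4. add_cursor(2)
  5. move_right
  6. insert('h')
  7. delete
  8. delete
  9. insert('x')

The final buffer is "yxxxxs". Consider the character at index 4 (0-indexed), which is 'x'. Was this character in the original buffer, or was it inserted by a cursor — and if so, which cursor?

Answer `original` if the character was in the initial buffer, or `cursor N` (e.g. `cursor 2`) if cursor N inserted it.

Answer: cursor 4

Derivation:
After op 1 (insert('e')): buffer="ypeoyeyes" (len 9), cursors c1@3 c2@6 c3@8, authorship ..1..2.3.
After op 2 (move_left): buffer="ypeoyeyes" (len 9), cursors c1@2 c2@5 c3@7, authorship ..1..2.3.
After op 3 (delete): buffer="yeoees" (len 6), cursors c1@1 c2@3 c3@4, authorship .1.23.
After op 4 (add_cursor(2)): buffer="yeoees" (len 6), cursors c1@1 c4@2 c2@3 c3@4, authorship .1.23.
After op 5 (move_right): buffer="yeoees" (len 6), cursors c1@2 c4@3 c2@4 c3@5, authorship .1.23.
After op 6 (insert('h')): buffer="yehohehehs" (len 10), cursors c1@3 c4@5 c2@7 c3@9, authorship .11.42233.
After op 7 (delete): buffer="yeoees" (len 6), cursors c1@2 c4@3 c2@4 c3@5, authorship .1.23.
After op 8 (delete): buffer="ys" (len 2), cursors c1@1 c2@1 c3@1 c4@1, authorship ..
After op 9 (insert('x')): buffer="yxxxxs" (len 6), cursors c1@5 c2@5 c3@5 c4@5, authorship .1234.
Authorship (.=original, N=cursor N): . 1 2 3 4 .
Index 4: author = 4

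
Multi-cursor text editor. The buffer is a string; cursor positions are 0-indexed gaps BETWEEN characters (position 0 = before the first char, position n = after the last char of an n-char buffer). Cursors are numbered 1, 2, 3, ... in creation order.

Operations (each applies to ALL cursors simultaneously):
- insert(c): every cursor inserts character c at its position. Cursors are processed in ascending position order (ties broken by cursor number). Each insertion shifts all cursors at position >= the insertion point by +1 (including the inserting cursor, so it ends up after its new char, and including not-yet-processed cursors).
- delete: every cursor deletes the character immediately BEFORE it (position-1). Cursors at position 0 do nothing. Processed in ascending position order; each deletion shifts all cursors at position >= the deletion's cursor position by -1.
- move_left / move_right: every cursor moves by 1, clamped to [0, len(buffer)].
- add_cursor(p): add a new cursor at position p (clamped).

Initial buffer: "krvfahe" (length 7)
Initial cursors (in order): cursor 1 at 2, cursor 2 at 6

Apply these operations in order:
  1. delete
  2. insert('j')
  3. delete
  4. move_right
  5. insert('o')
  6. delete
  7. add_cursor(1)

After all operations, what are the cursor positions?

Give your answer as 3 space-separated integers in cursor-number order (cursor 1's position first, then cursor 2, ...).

After op 1 (delete): buffer="kvfae" (len 5), cursors c1@1 c2@4, authorship .....
After op 2 (insert('j')): buffer="kjvfaje" (len 7), cursors c1@2 c2@6, authorship .1...2.
After op 3 (delete): buffer="kvfae" (len 5), cursors c1@1 c2@4, authorship .....
After op 4 (move_right): buffer="kvfae" (len 5), cursors c1@2 c2@5, authorship .....
After op 5 (insert('o')): buffer="kvofaeo" (len 7), cursors c1@3 c2@7, authorship ..1...2
After op 6 (delete): buffer="kvfae" (len 5), cursors c1@2 c2@5, authorship .....
After op 7 (add_cursor(1)): buffer="kvfae" (len 5), cursors c3@1 c1@2 c2@5, authorship .....

Answer: 2 5 1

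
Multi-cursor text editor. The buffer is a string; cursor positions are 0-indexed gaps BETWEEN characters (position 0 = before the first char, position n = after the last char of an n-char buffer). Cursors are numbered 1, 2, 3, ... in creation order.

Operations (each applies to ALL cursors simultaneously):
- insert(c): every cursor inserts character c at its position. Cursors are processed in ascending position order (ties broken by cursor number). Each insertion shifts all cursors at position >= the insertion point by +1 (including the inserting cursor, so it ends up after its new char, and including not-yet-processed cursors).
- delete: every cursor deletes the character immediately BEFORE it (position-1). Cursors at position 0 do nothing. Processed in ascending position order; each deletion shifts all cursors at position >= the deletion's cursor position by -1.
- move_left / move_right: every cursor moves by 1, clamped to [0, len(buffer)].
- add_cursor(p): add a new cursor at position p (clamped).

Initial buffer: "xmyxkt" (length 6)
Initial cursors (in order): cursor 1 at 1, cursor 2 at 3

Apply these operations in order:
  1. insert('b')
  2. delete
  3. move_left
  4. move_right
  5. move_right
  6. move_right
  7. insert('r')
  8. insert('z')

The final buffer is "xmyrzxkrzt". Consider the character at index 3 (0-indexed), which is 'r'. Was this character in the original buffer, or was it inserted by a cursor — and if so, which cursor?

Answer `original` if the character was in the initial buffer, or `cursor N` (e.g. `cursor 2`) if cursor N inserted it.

Answer: cursor 1

Derivation:
After op 1 (insert('b')): buffer="xbmybxkt" (len 8), cursors c1@2 c2@5, authorship .1..2...
After op 2 (delete): buffer="xmyxkt" (len 6), cursors c1@1 c2@3, authorship ......
After op 3 (move_left): buffer="xmyxkt" (len 6), cursors c1@0 c2@2, authorship ......
After op 4 (move_right): buffer="xmyxkt" (len 6), cursors c1@1 c2@3, authorship ......
After op 5 (move_right): buffer="xmyxkt" (len 6), cursors c1@2 c2@4, authorship ......
After op 6 (move_right): buffer="xmyxkt" (len 6), cursors c1@3 c2@5, authorship ......
After op 7 (insert('r')): buffer="xmyrxkrt" (len 8), cursors c1@4 c2@7, authorship ...1..2.
After op 8 (insert('z')): buffer="xmyrzxkrzt" (len 10), cursors c1@5 c2@9, authorship ...11..22.
Authorship (.=original, N=cursor N): . . . 1 1 . . 2 2 .
Index 3: author = 1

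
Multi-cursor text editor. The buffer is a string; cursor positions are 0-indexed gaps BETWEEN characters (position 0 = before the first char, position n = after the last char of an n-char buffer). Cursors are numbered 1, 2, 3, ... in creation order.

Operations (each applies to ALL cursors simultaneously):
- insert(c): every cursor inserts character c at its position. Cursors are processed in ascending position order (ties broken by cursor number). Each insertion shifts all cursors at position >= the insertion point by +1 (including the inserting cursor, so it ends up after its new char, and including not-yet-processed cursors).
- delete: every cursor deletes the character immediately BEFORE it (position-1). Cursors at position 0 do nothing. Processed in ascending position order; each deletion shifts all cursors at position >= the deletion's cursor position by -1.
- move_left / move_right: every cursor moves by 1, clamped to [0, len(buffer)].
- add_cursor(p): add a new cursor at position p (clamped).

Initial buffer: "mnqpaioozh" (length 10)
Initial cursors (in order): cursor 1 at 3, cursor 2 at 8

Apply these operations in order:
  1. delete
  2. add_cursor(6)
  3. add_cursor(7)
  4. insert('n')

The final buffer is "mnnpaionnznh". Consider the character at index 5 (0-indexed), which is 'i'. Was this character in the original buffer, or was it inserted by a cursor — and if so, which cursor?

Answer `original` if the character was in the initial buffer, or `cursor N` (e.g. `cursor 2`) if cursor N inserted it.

Answer: original

Derivation:
After op 1 (delete): buffer="mnpaiozh" (len 8), cursors c1@2 c2@6, authorship ........
After op 2 (add_cursor(6)): buffer="mnpaiozh" (len 8), cursors c1@2 c2@6 c3@6, authorship ........
After op 3 (add_cursor(7)): buffer="mnpaiozh" (len 8), cursors c1@2 c2@6 c3@6 c4@7, authorship ........
After op 4 (insert('n')): buffer="mnnpaionnznh" (len 12), cursors c1@3 c2@9 c3@9 c4@11, authorship ..1....23.4.
Authorship (.=original, N=cursor N): . . 1 . . . . 2 3 . 4 .
Index 5: author = original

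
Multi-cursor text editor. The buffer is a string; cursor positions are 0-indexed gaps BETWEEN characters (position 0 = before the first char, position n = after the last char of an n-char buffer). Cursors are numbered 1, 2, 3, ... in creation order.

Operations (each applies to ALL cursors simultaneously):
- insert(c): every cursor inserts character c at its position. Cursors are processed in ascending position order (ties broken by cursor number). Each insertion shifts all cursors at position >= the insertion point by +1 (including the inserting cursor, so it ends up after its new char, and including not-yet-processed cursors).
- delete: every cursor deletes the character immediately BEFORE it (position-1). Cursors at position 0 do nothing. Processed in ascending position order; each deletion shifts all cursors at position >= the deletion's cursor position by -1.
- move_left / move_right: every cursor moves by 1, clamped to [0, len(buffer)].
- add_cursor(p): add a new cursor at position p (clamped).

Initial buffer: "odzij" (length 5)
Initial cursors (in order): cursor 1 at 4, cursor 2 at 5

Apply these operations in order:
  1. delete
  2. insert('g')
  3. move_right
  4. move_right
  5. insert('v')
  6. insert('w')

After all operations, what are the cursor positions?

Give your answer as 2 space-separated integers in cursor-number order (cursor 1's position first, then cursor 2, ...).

Answer: 9 9

Derivation:
After op 1 (delete): buffer="odz" (len 3), cursors c1@3 c2@3, authorship ...
After op 2 (insert('g')): buffer="odzgg" (len 5), cursors c1@5 c2@5, authorship ...12
After op 3 (move_right): buffer="odzgg" (len 5), cursors c1@5 c2@5, authorship ...12
After op 4 (move_right): buffer="odzgg" (len 5), cursors c1@5 c2@5, authorship ...12
After op 5 (insert('v')): buffer="odzggvv" (len 7), cursors c1@7 c2@7, authorship ...1212
After op 6 (insert('w')): buffer="odzggvvww" (len 9), cursors c1@9 c2@9, authorship ...121212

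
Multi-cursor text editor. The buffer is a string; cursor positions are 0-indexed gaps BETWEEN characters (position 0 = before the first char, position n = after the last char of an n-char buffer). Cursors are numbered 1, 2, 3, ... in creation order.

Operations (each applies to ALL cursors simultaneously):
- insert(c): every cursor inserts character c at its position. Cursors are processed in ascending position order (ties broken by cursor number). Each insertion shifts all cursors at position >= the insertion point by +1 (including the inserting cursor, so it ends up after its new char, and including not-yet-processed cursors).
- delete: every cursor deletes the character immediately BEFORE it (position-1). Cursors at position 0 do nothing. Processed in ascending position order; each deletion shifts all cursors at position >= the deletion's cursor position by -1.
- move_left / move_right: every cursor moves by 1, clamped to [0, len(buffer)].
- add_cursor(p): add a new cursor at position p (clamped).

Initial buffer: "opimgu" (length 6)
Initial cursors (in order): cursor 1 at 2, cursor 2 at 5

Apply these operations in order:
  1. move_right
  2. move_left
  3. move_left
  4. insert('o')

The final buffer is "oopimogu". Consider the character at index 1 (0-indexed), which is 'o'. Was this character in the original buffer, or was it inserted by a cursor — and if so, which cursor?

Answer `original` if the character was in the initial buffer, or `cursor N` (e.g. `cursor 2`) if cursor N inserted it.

Answer: cursor 1

Derivation:
After op 1 (move_right): buffer="opimgu" (len 6), cursors c1@3 c2@6, authorship ......
After op 2 (move_left): buffer="opimgu" (len 6), cursors c1@2 c2@5, authorship ......
After op 3 (move_left): buffer="opimgu" (len 6), cursors c1@1 c2@4, authorship ......
After op 4 (insert('o')): buffer="oopimogu" (len 8), cursors c1@2 c2@6, authorship .1...2..
Authorship (.=original, N=cursor N): . 1 . . . 2 . .
Index 1: author = 1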